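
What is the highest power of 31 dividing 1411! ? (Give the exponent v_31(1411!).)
v_31(1411!) = 46

Legendre's formula: v_p(n!) = Σ_{k ≥ 1} ⌊n / p^k⌋. For p = 31, n = 1411, the terms are:
  ⌊1411/31^1⌋ = ⌊1411/31⌋ = 45
  ⌊1411/31^2⌋ = ⌊1411/961⌋ = 1
(the next term ⌊1411/31^3⌋ = 0, terminating the sum). Summing: v_31(1411!) = 45 + 1 = 46.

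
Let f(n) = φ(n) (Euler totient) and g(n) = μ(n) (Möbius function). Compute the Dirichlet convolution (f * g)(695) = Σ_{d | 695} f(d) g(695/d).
(φ * μ)(695) = 411

Divisors of 695: [1, 5, 139, 695]. For each d | 695:
  d = 1: φ(1) · μ(695/1) = 1 · 1 = 1
  d = 5: φ(5) · μ(695/5) = 4 · -1 = -4
  d = 139: φ(139) · μ(695/139) = 138 · -1 = -138
  d = 695: φ(695) · μ(695/695) = 552 · 1 = 552
Summing: (φ * μ)(695) = 1 + -4 + -138 + 552 = 411.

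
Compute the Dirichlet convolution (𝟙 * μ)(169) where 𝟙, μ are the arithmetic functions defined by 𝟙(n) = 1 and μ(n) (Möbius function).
(𝟙 * μ)(169) = 0

Divisors of 169: [1, 13, 169]. For each d | 169:
  d = 1: 𝟙(1) · μ(169/1) = 1 · 0 = 0
  d = 13: 𝟙(13) · μ(169/13) = 1 · -1 = -1
  d = 169: 𝟙(169) · μ(169/169) = 1 · 1 = 1
Summing: (𝟙 * μ)(169) = 0 + -1 + 1 = 0.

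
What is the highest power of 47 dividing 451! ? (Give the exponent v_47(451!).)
v_47(451!) = 9

Legendre's formula: v_p(n!) = Σ_{k ≥ 1} ⌊n / p^k⌋. For p = 47, n = 451, the terms are:
  ⌊451/47^1⌋ = ⌊451/47⌋ = 9
(the next term ⌊451/47^2⌋ = 0, terminating the sum). Summing: v_47(451!) = 9 = 9.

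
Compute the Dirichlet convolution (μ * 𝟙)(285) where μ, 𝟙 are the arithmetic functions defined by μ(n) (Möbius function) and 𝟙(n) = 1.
(μ * 𝟙)(285) = 0

Divisors of 285: [1, 3, 5, 15, 19, 57, 95, 285]. For each d | 285:
  d = 1: μ(1) · 𝟙(285/1) = 1 · 1 = 1
  d = 3: μ(3) · 𝟙(285/3) = -1 · 1 = -1
  d = 5: μ(5) · 𝟙(285/5) = -1 · 1 = -1
  d = 15: μ(15) · 𝟙(285/15) = 1 · 1 = 1
  d = 19: μ(19) · 𝟙(285/19) = -1 · 1 = -1
  d = 57: μ(57) · 𝟙(285/57) = 1 · 1 = 1
  d = 95: μ(95) · 𝟙(285/95) = 1 · 1 = 1
  d = 285: μ(285) · 𝟙(285/285) = -1 · 1 = -1
Summing: (μ * 𝟙)(285) = 1 + -1 + -1 + 1 + -1 + 1 + 1 + -1 = 0.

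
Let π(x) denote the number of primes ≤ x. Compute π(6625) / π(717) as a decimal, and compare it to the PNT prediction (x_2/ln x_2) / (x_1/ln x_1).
π(6625)/π(717) = 855/127 ≈ 6.7323;  PNT prediction ≈ 6.9048.

π(717) = 127 and π(6625) = 855, so π(6625)/π(717) ≈ 6.7323. The PNT-predicted ratio is (6625/ln(6625)) / (717/ln(717)) ≈ 6.9048. The two agree to within a few percent, as expected.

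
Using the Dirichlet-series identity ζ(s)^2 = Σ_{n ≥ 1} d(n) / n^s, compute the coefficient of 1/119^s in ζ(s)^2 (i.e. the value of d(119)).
d(119) = 4

ζ(s)^2 = (Σ 1/m^s)(Σ 1/k^s). The coefficient of 1/n^s in the product is the number of ordered pairs (m, k) with mk = n, which equals d(n). For n = 119, divisors are [1, 7, 17, 119], so d(119) = 4.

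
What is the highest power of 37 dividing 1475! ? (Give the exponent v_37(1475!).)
v_37(1475!) = 40

Legendre's formula: v_p(n!) = Σ_{k ≥ 1} ⌊n / p^k⌋. For p = 37, n = 1475, the terms are:
  ⌊1475/37^1⌋ = ⌊1475/37⌋ = 39
  ⌊1475/37^2⌋ = ⌊1475/1369⌋ = 1
(the next term ⌊1475/37^3⌋ = 0, terminating the sum). Summing: v_37(1475!) = 39 + 1 = 40.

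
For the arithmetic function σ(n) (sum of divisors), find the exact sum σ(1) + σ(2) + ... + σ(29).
Σ_{n ≤ 29} σ(n) = 690

Compute σ(n) for each 1 ≤ n ≤ 29: σ(1) = 1, σ(2) = 3, σ(3) = 4, σ(4) = 7, σ(5) = 6, σ(6) = 12, σ(7) = 8, σ(8) = 15, σ(9) = 13, σ(10) = 18, σ(11) = 12, σ(12) = 28, σ(13) = 14, σ(14) = 24, σ(15) = 24, σ(16) = 31, σ(17) = 18, σ(18) = 39, σ(19) = 20, σ(20) = 42, σ(21) = 32, σ(22) = 36, σ(23) = 24, σ(24) = 60, σ(25) = 31, σ(26) = 42, σ(27) = 40, σ(28) = 56, σ(29) = 30. Summing all 29 values: 690. (Average order: Σ_{n ≤ x} σ(n) ~ (π²/12) x². For x = 29, (π²/12)·29² ≈ 691.69.)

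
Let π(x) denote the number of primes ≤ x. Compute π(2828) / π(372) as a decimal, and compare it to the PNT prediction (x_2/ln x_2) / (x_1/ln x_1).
π(2828)/π(372) = 410/73 ≈ 5.6164;  PNT prediction ≈ 5.6618.

π(372) = 73 and π(2828) = 410, so π(2828)/π(372) ≈ 5.6164. The PNT-predicted ratio is (2828/ln(2828)) / (372/ln(372)) ≈ 5.6618. The two agree to within a few percent, as expected.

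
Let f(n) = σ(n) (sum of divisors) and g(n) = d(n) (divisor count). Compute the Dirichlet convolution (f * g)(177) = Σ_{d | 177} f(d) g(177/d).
(σ * d)(177) = 372

Divisors of 177: [1, 3, 59, 177]. For each d | 177:
  d = 1: σ(1) · d(177/1) = 1 · 4 = 4
  d = 3: σ(3) · d(177/3) = 4 · 2 = 8
  d = 59: σ(59) · d(177/59) = 60 · 2 = 120
  d = 177: σ(177) · d(177/177) = 240 · 1 = 240
Summing: (σ * d)(177) = 4 + 8 + 120 + 240 = 372.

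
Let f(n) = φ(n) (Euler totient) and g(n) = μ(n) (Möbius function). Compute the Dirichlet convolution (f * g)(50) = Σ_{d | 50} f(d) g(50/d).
(φ * μ)(50) = 0

Divisors of 50: [1, 2, 5, 10, 25, 50]. For each d | 50:
  d = 1: φ(1) · μ(50/1) = 1 · 0 = 0
  d = 2: φ(2) · μ(50/2) = 1 · 0 = 0
  d = 5: φ(5) · μ(50/5) = 4 · 1 = 4
  d = 10: φ(10) · μ(50/10) = 4 · -1 = -4
  d = 25: φ(25) · μ(50/25) = 20 · -1 = -20
  d = 50: φ(50) · μ(50/50) = 20 · 1 = 20
Summing: (φ * μ)(50) = 0 + 0 + 4 + -4 + -20 + 20 = 0.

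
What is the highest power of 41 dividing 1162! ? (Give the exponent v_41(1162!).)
v_41(1162!) = 28

Legendre's formula: v_p(n!) = Σ_{k ≥ 1} ⌊n / p^k⌋. For p = 41, n = 1162, the terms are:
  ⌊1162/41^1⌋ = ⌊1162/41⌋ = 28
(the next term ⌊1162/41^2⌋ = 0, terminating the sum). Summing: v_41(1162!) = 28 = 28.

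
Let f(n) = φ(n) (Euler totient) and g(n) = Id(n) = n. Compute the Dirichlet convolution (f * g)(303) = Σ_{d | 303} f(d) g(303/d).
(φ * Id)(303) = 1005

Divisors of 303: [1, 3, 101, 303]. For each d | 303:
  d = 1: φ(1) · Id(303/1) = 1 · 303 = 303
  d = 3: φ(3) · Id(303/3) = 2 · 101 = 202
  d = 101: φ(101) · Id(303/101) = 100 · 3 = 300
  d = 303: φ(303) · Id(303/303) = 200 · 1 = 200
Summing: (φ * Id)(303) = 303 + 202 + 300 + 200 = 1005.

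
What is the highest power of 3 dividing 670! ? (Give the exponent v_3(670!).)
v_3(670!) = 331

Legendre's formula: v_p(n!) = Σ_{k ≥ 1} ⌊n / p^k⌋. For p = 3, n = 670, the terms are:
  ⌊670/3^1⌋ = ⌊670/3⌋ = 223
  ⌊670/3^2⌋ = ⌊670/9⌋ = 74
  ⌊670/3^3⌋ = ⌊670/27⌋ = 24
  ⌊670/3^4⌋ = ⌊670/81⌋ = 8
  ⌊670/3^5⌋ = ⌊670/243⌋ = 2
(the next term ⌊670/3^6⌋ = 0, terminating the sum). Summing: v_3(670!) = 223 + 74 + 24 + 8 + 2 = 331.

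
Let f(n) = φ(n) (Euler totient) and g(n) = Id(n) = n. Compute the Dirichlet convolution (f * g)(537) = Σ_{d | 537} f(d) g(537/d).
(φ * Id)(537) = 1785

Divisors of 537: [1, 3, 179, 537]. For each d | 537:
  d = 1: φ(1) · Id(537/1) = 1 · 537 = 537
  d = 3: φ(3) · Id(537/3) = 2 · 179 = 358
  d = 179: φ(179) · Id(537/179) = 178 · 3 = 534
  d = 537: φ(537) · Id(537/537) = 356 · 1 = 356
Summing: (φ * Id)(537) = 537 + 358 + 534 + 356 = 1785.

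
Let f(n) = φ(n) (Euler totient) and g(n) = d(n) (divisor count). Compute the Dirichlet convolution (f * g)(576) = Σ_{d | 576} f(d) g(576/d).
(φ * d)(576) = 1651

Divisors of 576: [1, 2, 3, 4, 6, 8, 9, 12, 16, 18, 24, 32, 36, 48, 64, 72, 96, 144, 192, 288, 576]. For each d | 576:
  d = 1: φ(1) · d(576/1) = 1 · 21 = 21
  d = 2: φ(2) · d(576/2) = 1 · 18 = 18
  d = 3: φ(3) · d(576/3) = 2 · 14 = 28
  d = 4: φ(4) · d(576/4) = 2 · 15 = 30
  d = 6: φ(6) · d(576/6) = 2 · 12 = 24
  d = 8: φ(8) · d(576/8) = 4 · 12 = 48
  d = 9: φ(9) · d(576/9) = 6 · 7 = 42
  d = 12: φ(12) · d(576/12) = 4 · 10 = 40
  d = 16: φ(16) · d(576/16) = 8 · 9 = 72
  d = 18: φ(18) · d(576/18) = 6 · 6 = 36
  d = 24: φ(24) · d(576/24) = 8 · 8 = 64
  d = 32: φ(32) · d(576/32) = 16 · 6 = 96
  d = 36: φ(36) · d(576/36) = 12 · 5 = 60
  d = 48: φ(48) · d(576/48) = 16 · 6 = 96
  d = 64: φ(64) · d(576/64) = 32 · 3 = 96
  d = 72: φ(72) · d(576/72) = 24 · 4 = 96
  d = 96: φ(96) · d(576/96) = 32 · 4 = 128
  d = 144: φ(144) · d(576/144) = 48 · 3 = 144
  d = 192: φ(192) · d(576/192) = 64 · 2 = 128
  d = 288: φ(288) · d(576/288) = 96 · 2 = 192
  d = 576: φ(576) · d(576/576) = 192 · 1 = 192
Summing: (φ * d)(576) = 21 + 18 + 28 + 30 + 24 + 48 + 42 + 40 + 72 + 36 + 64 + 96 + 60 + 96 + 96 + 96 + 128 + 144 + 128 + 192 + 192 = 1651.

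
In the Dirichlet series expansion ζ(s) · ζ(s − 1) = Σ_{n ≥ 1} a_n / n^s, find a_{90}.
σ(90) = 234

In the product (Σ m^0/m^s)(Σ k / k^s) = Σ (Σ_{d | n} d) / n^s, the coefficient of 1/n^s is σ(n) = Σ_{d | n} d. For n = 90, divisors are [1, 2, 3, 5, 6, 9, 10, 15, 18, 30, 45, 90]; summing: σ(90) = 234.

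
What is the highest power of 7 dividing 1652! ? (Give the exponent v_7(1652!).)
v_7(1652!) = 273

Legendre's formula: v_p(n!) = Σ_{k ≥ 1} ⌊n / p^k⌋. For p = 7, n = 1652, the terms are:
  ⌊1652/7^1⌋ = ⌊1652/7⌋ = 236
  ⌊1652/7^2⌋ = ⌊1652/49⌋ = 33
  ⌊1652/7^3⌋ = ⌊1652/343⌋ = 4
(the next term ⌊1652/7^4⌋ = 0, terminating the sum). Summing: v_7(1652!) = 236 + 33 + 4 = 273.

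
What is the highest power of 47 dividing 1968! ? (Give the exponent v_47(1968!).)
v_47(1968!) = 41

Legendre's formula: v_p(n!) = Σ_{k ≥ 1} ⌊n / p^k⌋. For p = 47, n = 1968, the terms are:
  ⌊1968/47^1⌋ = ⌊1968/47⌋ = 41
(the next term ⌊1968/47^2⌋ = 0, terminating the sum). Summing: v_47(1968!) = 41 = 41.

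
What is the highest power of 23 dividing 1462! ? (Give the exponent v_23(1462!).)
v_23(1462!) = 65

Legendre's formula: v_p(n!) = Σ_{k ≥ 1} ⌊n / p^k⌋. For p = 23, n = 1462, the terms are:
  ⌊1462/23^1⌋ = ⌊1462/23⌋ = 63
  ⌊1462/23^2⌋ = ⌊1462/529⌋ = 2
(the next term ⌊1462/23^3⌋ = 0, terminating the sum). Summing: v_23(1462!) = 63 + 2 = 65.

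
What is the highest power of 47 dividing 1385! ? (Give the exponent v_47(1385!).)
v_47(1385!) = 29

Legendre's formula: v_p(n!) = Σ_{k ≥ 1} ⌊n / p^k⌋. For p = 47, n = 1385, the terms are:
  ⌊1385/47^1⌋ = ⌊1385/47⌋ = 29
(the next term ⌊1385/47^2⌋ = 0, terminating the sum). Summing: v_47(1385!) = 29 = 29.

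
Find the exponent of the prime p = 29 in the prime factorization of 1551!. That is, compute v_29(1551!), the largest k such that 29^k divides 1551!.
v_29(1551!) = 54

Legendre's formula: v_p(n!) = Σ_{k ≥ 1} ⌊n / p^k⌋. For p = 29, n = 1551, the terms are:
  ⌊1551/29^1⌋ = ⌊1551/29⌋ = 53
  ⌊1551/29^2⌋ = ⌊1551/841⌋ = 1
(the next term ⌊1551/29^3⌋ = 0, terminating the sum). Summing: v_29(1551!) = 53 + 1 = 54.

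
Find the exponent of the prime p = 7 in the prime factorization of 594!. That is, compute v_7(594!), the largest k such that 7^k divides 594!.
v_7(594!) = 97

Legendre's formula: v_p(n!) = Σ_{k ≥ 1} ⌊n / p^k⌋. For p = 7, n = 594, the terms are:
  ⌊594/7^1⌋ = ⌊594/7⌋ = 84
  ⌊594/7^2⌋ = ⌊594/49⌋ = 12
  ⌊594/7^3⌋ = ⌊594/343⌋ = 1
(the next term ⌊594/7^4⌋ = 0, terminating the sum). Summing: v_7(594!) = 84 + 12 + 1 = 97.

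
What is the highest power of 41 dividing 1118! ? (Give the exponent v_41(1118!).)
v_41(1118!) = 27

Legendre's formula: v_p(n!) = Σ_{k ≥ 1} ⌊n / p^k⌋. For p = 41, n = 1118, the terms are:
  ⌊1118/41^1⌋ = ⌊1118/41⌋ = 27
(the next term ⌊1118/41^2⌋ = 0, terminating the sum). Summing: v_41(1118!) = 27 = 27.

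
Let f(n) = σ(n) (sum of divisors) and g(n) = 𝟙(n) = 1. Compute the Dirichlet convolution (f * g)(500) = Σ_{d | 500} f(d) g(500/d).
(σ * 𝟙)(500) = 2134

Divisors of 500: [1, 2, 4, 5, 10, 20, 25, 50, 100, 125, 250, 500]. For each d | 500:
  d = 1: σ(1) · 𝟙(500/1) = 1 · 1 = 1
  d = 2: σ(2) · 𝟙(500/2) = 3 · 1 = 3
  d = 4: σ(4) · 𝟙(500/4) = 7 · 1 = 7
  d = 5: σ(5) · 𝟙(500/5) = 6 · 1 = 6
  d = 10: σ(10) · 𝟙(500/10) = 18 · 1 = 18
  d = 20: σ(20) · 𝟙(500/20) = 42 · 1 = 42
  d = 25: σ(25) · 𝟙(500/25) = 31 · 1 = 31
  d = 50: σ(50) · 𝟙(500/50) = 93 · 1 = 93
  d = 100: σ(100) · 𝟙(500/100) = 217 · 1 = 217
  d = 125: σ(125) · 𝟙(500/125) = 156 · 1 = 156
  d = 250: σ(250) · 𝟙(500/250) = 468 · 1 = 468
  d = 500: σ(500) · 𝟙(500/500) = 1092 · 1 = 1092
Summing: (σ * 𝟙)(500) = 1 + 3 + 7 + 6 + 18 + 42 + 31 + 93 + 217 + 156 + 468 + 1092 = 2134.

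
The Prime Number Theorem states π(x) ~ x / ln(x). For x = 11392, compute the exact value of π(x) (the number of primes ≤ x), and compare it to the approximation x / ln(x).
π(11392) = 1374;  x/ln(x) ≈ 1219.61;  relative error ≈ 11.24%.

Directly count primes up to 11392: π(11392) = 1374. The PNT approximation gives 11392/ln(11392) ≈ 11392/9.34067 ≈ 1219.61. Relative error (π(x) − x/ln(x)) / π(x) ≈ 11.24%; the approximation is known to undercount slightly (Li(x) is a better estimate).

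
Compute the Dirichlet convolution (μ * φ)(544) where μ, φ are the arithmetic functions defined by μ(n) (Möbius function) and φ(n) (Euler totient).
(μ * φ)(544) = 120

Divisors of 544: [1, 2, 4, 8, 16, 17, 32, 34, 68, 136, 272, 544]. For each d | 544:
  d = 1: μ(1) · φ(544/1) = 1 · 256 = 256
  d = 2: μ(2) · φ(544/2) = -1 · 128 = -128
  d = 4: μ(4) · φ(544/4) = 0 · 64 = 0
  d = 8: μ(8) · φ(544/8) = 0 · 32 = 0
  d = 16: μ(16) · φ(544/16) = 0 · 16 = 0
  d = 17: μ(17) · φ(544/17) = -1 · 16 = -16
  d = 32: μ(32) · φ(544/32) = 0 · 16 = 0
  d = 34: μ(34) · φ(544/34) = 1 · 8 = 8
  d = 68: μ(68) · φ(544/68) = 0 · 4 = 0
  d = 136: μ(136) · φ(544/136) = 0 · 2 = 0
  d = 272: μ(272) · φ(544/272) = 0 · 1 = 0
  d = 544: μ(544) · φ(544/544) = 0 · 1 = 0
Summing: (μ * φ)(544) = 256 + -128 + 0 + 0 + 0 + -16 + 0 + 8 + 0 + 0 + 0 + 0 = 120.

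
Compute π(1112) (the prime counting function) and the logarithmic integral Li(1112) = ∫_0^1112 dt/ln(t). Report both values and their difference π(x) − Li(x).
π(1112) = 186;  Li(1112) ≈ 193.70;  π(x) − Li(x) ≈ -7.70.

Direct count of primes ≤ 1112 gives π(1112) = 186. Numerical evaluation of the logarithmic integral gives Li(1112) ≈ 193.70. The difference π(x) − Li(x) ≈ -7.70 is typically negative for small/moderate x (Li(x) overestimates), though Littlewood's theorem shows this sign changes infinitely often.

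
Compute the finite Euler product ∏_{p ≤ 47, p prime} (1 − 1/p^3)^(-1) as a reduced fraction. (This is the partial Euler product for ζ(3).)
∏ = 1417934272824755236225375034446860319/1179638474528270622029363943840940032

The primes p ≤ 47 are [2, 3, 5, 7, 11, 13, 17, 19, 23, 29, 31, 37, 41, 43, 47]. For each prime, (1 − 1/p^3)^(-1) = p^3 / (p^3 − 1). The product is (1 − 1/2^3)^(-1), (1 − 1/3^3)^(-1), (1 − 1/5^3)^(-1), (1 − 1/7^3)^(-1), (1 − 1/11^3)^(-1), (1 − 1/13^3)^(-1), (1 − 1/17^3)^(-1), (1 − 1/19^3)^(-1), (1 − 1/23^3)^(-1), (1 − 1/29^3)^(-1), (1 − 1/31^3)^(-1), (1 − 1/37^3)^(-1), (1 − 1/41^3)^(-1), (1 − 1/43^3)^(-1), (1 − 1/47^3)^(-1) = ∏ p^3 / (p^3 − 1) = 1417934272824755236225375034446860319/1179638474528270622029363943840940032.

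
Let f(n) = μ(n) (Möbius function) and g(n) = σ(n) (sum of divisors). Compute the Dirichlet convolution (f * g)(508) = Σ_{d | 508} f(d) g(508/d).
(μ * σ)(508) = 508

Divisors of 508: [1, 2, 4, 127, 254, 508]. For each d | 508:
  d = 1: μ(1) · σ(508/1) = 1 · 896 = 896
  d = 2: μ(2) · σ(508/2) = -1 · 384 = -384
  d = 4: μ(4) · σ(508/4) = 0 · 128 = 0
  d = 127: μ(127) · σ(508/127) = -1 · 7 = -7
  d = 254: μ(254) · σ(508/254) = 1 · 3 = 3
  d = 508: μ(508) · σ(508/508) = 0 · 1 = 0
Summing: (μ * σ)(508) = 896 + -384 + 0 + -7 + 3 + 0 = 508.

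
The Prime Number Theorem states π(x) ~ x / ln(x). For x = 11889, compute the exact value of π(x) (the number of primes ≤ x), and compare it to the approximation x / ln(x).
π(11889) = 1424;  x/ln(x) ≈ 1267.03;  relative error ≈ 11.02%.

Directly count primes up to 11889: π(11889) = 1424. The PNT approximation gives 11889/ln(11889) ≈ 11889/9.38337 ≈ 1267.03. Relative error (π(x) − x/ln(x)) / π(x) ≈ 11.02%; the approximation is known to undercount slightly (Li(x) is a better estimate).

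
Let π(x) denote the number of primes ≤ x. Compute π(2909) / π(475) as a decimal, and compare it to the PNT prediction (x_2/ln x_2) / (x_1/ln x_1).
π(2909)/π(475) = 421/91 ≈ 4.6264;  PNT prediction ≈ 4.7326.

π(475) = 91 and π(2909) = 421, so π(2909)/π(475) ≈ 4.6264. The PNT-predicted ratio is (2909/ln(2909)) / (475/ln(475)) ≈ 4.7326. The two agree to within a few percent, as expected.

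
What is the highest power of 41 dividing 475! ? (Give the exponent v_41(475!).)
v_41(475!) = 11

Legendre's formula: v_p(n!) = Σ_{k ≥ 1} ⌊n / p^k⌋. For p = 41, n = 475, the terms are:
  ⌊475/41^1⌋ = ⌊475/41⌋ = 11
(the next term ⌊475/41^2⌋ = 0, terminating the sum). Summing: v_41(475!) = 11 = 11.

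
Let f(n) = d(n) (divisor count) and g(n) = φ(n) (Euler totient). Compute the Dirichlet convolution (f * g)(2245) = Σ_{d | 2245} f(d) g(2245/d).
(d * φ)(2245) = 2700

Divisors of 2245: [1, 5, 449, 2245]. For each d | 2245:
  d = 1: d(1) · φ(2245/1) = 1 · 1792 = 1792
  d = 5: d(5) · φ(2245/5) = 2 · 448 = 896
  d = 449: d(449) · φ(2245/449) = 2 · 4 = 8
  d = 2245: d(2245) · φ(2245/2245) = 4 · 1 = 4
Summing: (d * φ)(2245) = 1792 + 896 + 8 + 4 = 2700.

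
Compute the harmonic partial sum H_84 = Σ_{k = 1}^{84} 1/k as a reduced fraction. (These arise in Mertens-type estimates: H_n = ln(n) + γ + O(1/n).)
H_84 = 3681181948368536301765969745576439759/734184632222154704090370027645633600

Direct summation: H_84 = 1 + 1/2 + ... + 1/84. The least common denominator is lcm(1, ..., 84) = 8076030954443701744994070304101969600; over this denominator the numerator is 8076030954443701744994070304101969600 + 4038015477221850872497035152050984800 + 2692010318147900581664690101367323200 + 2019007738610925436248517576025492400 + 1615206190888740348998814060820393920 + 1346005159073950290832345050683661600 + 1153718707777671677856295757728852800 + 1009503869305462718124258788012746200 + 897336772715966860554896700455774400 + 807603095444370174499407030410196960 + 734184632222154704090370027645633600 + 673002579536975145416172525341830800 + 621233150341823211153390023392459200 + 576859353888835838928147878864426400 + 538402063629580116332938020273464640 + 504751934652731359062129394006373100 + 475060644379041279117298253182468800 + 448668386357983430277448350227887200 + 425054260760194828683898437057998400 + 403801547722185087249703515205098480 + 384572902592557225952098585909617600 + 367092316111077352045185013822816800 + 351131780627987032391046534960955200 + 336501289768487572708086262670915400 + 323041238177748069799762812164078784 + 310616575170911605576695011696229600 + 299112257571988953518298900151924800 + 288429676944417919464073939432213200 + 278483826015300060172209320831102400 + 269201031814790058166469010136732320 + 260517127562700056290131300132321600 + 252375967326365679531064697003186550 + 244728210740718234696790009215211200 + 237530322189520639558649126591234400 + 230743741555534335571259151545770560 + 224334193178991715138724175113943600 + 218271106876856803918758656867620800 + 212527130380097414341949218528999200 + 207077716780607737051130007797486400 + 201900773861092543624851757602549240 + 196976364742529310853513909856145600 + 192286451296278612976049292954808800 + 187814673359155854534745821025627200 + 183546158055538676022592506911408400 + 179467354543193372110979340091154880 + 175565890313993516195523267480477600 + 171830445839227696702001495831956800 + 168250644884243786354043131335457700 + 164816958253953096836613679675550400 + 161520619088874034899881406082039392 + 158353548126347093039099417727489600 + 155308287585455802788347505848114800 + 152377942536673617830076798190603200 + 149556128785994476759149450075962400 + 146836926444430940818074005529126720 + 144214838472208959732036969716106600 + 141684753586731609561299479019332800 + 139241913007650030086104660415551200 + 136881880583791554999899496679694400 + 134600515907395029083234505068366160 + 132393950072847569590066726296753600 + 130258563781350028145065650066160800 + 128190967530852408650699528636539200 + 126187983663182839765532348501593275 + 124246630068364642230678004678491840 + 122364105370359117348395004607605600 + 120537775439458234999911497076148800 + 118765161094760319779324563295617200 + 117043926875995677463682178320318400 + 115371870777767167785629575772885280 + 113746914851319742887240426818337600 + 112167096589495857569362087556971800 + 110630561019776736232795483617835200 + 109135553438428401959379328433810400 + 107680412725916023266587604054692928 + 106263565190048707170974609264499600 + 104883518888879243441481432520804800 + 103538858390303868525565003898743200 + 102228239929667110696127472203822400 + 100950386930546271812425878801274620 + 99704085857329651172766300050641600 + 98488182371264655426756954928072800 + 97301577764381948734868316916891200 + 96143225648139306488024646477404400 = 40493001432053899319425667201340837349, so H_84 = 40493001432053899319425667201340837349/8076030954443701744994070304101969600; reducing by gcd(40493001432053899319425667201340837349, 8076030954443701744994070304101969600) = 11 gives 3681181948368536301765969745576439759/734184632222154704090370027645633600 ≈ 5.01397. (The PNT-adjacent estimate ln(84) + γ ≈ 5.00803 matches within O(1/n).)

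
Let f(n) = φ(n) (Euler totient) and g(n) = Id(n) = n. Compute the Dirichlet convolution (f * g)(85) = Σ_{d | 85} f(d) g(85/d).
(φ * Id)(85) = 297

Divisors of 85: [1, 5, 17, 85]. For each d | 85:
  d = 1: φ(1) · Id(85/1) = 1 · 85 = 85
  d = 5: φ(5) · Id(85/5) = 4 · 17 = 68
  d = 17: φ(17) · Id(85/17) = 16 · 5 = 80
  d = 85: φ(85) · Id(85/85) = 64 · 1 = 64
Summing: (φ * Id)(85) = 85 + 68 + 80 + 64 = 297.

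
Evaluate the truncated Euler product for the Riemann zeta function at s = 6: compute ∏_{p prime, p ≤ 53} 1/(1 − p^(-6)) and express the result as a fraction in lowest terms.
∏ = 16399916697843255011967930971578711261087839227653922144798329822985430357794635/16120340632419383592544649060829667066167081196619966516987203957241678930116608

The primes p ≤ 53 are [2, 3, 5, 7, 11, 13, 17, 19, 23, 29, 31, 37, 41, 43, 47, 53]. For each prime, (1 − 1/p^6)^(-1) = p^6 / (p^6 − 1). The product is (1 − 1/2^6)^(-1), (1 − 1/3^6)^(-1), (1 − 1/5^6)^(-1), (1 − 1/7^6)^(-1), (1 − 1/11^6)^(-1), (1 − 1/13^6)^(-1), (1 − 1/17^6)^(-1), (1 − 1/19^6)^(-1), (1 − 1/23^6)^(-1), (1 − 1/29^6)^(-1), (1 − 1/31^6)^(-1), (1 − 1/37^6)^(-1), (1 − 1/41^6)^(-1), (1 − 1/43^6)^(-1), (1 − 1/47^6)^(-1), (1 − 1/53^6)^(-1) = ∏ p^6 / (p^6 − 1) = 16399916697843255011967930971578711261087839227653922144798329822985430357794635/16120340632419383592544649060829667066167081196619966516987203957241678930116608.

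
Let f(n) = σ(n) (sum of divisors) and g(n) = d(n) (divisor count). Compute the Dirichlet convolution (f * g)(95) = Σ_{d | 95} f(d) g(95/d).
(σ * d)(95) = 176

Divisors of 95: [1, 5, 19, 95]. For each d | 95:
  d = 1: σ(1) · d(95/1) = 1 · 4 = 4
  d = 5: σ(5) · d(95/5) = 6 · 2 = 12
  d = 19: σ(19) · d(95/19) = 20 · 2 = 40
  d = 95: σ(95) · d(95/95) = 120 · 1 = 120
Summing: (σ * d)(95) = 4 + 12 + 40 + 120 = 176.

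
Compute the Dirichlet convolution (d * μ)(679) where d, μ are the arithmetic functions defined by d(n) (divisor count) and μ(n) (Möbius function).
(d * μ)(679) = 1

Divisors of 679: [1, 7, 97, 679]. For each d | 679:
  d = 1: d(1) · μ(679/1) = 1 · 1 = 1
  d = 7: d(7) · μ(679/7) = 2 · -1 = -2
  d = 97: d(97) · μ(679/97) = 2 · -1 = -2
  d = 679: d(679) · μ(679/679) = 4 · 1 = 4
Summing: (d * μ)(679) = 1 + -2 + -2 + 4 = 1.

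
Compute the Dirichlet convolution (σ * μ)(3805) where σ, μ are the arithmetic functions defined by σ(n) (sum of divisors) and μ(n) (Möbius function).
(σ * μ)(3805) = 3805

Divisors of 3805: [1, 5, 761, 3805]. For each d | 3805:
  d = 1: σ(1) · μ(3805/1) = 1 · 1 = 1
  d = 5: σ(5) · μ(3805/5) = 6 · -1 = -6
  d = 761: σ(761) · μ(3805/761) = 762 · -1 = -762
  d = 3805: σ(3805) · μ(3805/3805) = 4572 · 1 = 4572
Summing: (σ * μ)(3805) = 1 + -6 + -762 + 4572 = 3805.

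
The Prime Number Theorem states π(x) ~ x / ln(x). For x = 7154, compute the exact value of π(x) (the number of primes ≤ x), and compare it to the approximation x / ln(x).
π(7154) = 915;  x/ln(x) ≈ 806.05;  relative error ≈ 11.91%.

Directly count primes up to 7154: π(7154) = 915. The PNT approximation gives 7154/ln(7154) ≈ 7154/8.87543 ≈ 806.05. Relative error (π(x) − x/ln(x)) / π(x) ≈ 11.91%; the approximation is known to undercount slightly (Li(x) is a better estimate).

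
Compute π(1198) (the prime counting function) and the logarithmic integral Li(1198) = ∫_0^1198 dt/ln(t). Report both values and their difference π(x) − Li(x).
π(1198) = 196;  Li(1198) ≈ 205.89;  π(x) − Li(x) ≈ -9.89.

Direct count of primes ≤ 1198 gives π(1198) = 196. Numerical evaluation of the logarithmic integral gives Li(1198) ≈ 205.89. The difference π(x) − Li(x) ≈ -9.89 is typically negative for small/moderate x (Li(x) overestimates), though Littlewood's theorem shows this sign changes infinitely often.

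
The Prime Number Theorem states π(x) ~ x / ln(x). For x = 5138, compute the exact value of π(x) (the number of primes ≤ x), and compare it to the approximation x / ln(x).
π(5138) = 685;  x/ln(x) ≈ 601.33;  relative error ≈ 12.21%.

Directly count primes up to 5138: π(5138) = 685. The PNT approximation gives 5138/ln(5138) ≈ 5138/8.54442 ≈ 601.33. Relative error (π(x) − x/ln(x)) / π(x) ≈ 12.21%; the approximation is known to undercount slightly (Li(x) is a better estimate).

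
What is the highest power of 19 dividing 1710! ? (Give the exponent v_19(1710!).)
v_19(1710!) = 94

Legendre's formula: v_p(n!) = Σ_{k ≥ 1} ⌊n / p^k⌋. For p = 19, n = 1710, the terms are:
  ⌊1710/19^1⌋ = ⌊1710/19⌋ = 90
  ⌊1710/19^2⌋ = ⌊1710/361⌋ = 4
(the next term ⌊1710/19^3⌋ = 0, terminating the sum). Summing: v_19(1710!) = 90 + 4 = 94.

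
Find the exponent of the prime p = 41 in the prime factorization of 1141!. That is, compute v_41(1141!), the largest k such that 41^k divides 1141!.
v_41(1141!) = 27

Legendre's formula: v_p(n!) = Σ_{k ≥ 1} ⌊n / p^k⌋. For p = 41, n = 1141, the terms are:
  ⌊1141/41^1⌋ = ⌊1141/41⌋ = 27
(the next term ⌊1141/41^2⌋ = 0, terminating the sum). Summing: v_41(1141!) = 27 = 27.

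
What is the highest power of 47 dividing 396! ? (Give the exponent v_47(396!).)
v_47(396!) = 8

Legendre's formula: v_p(n!) = Σ_{k ≥ 1} ⌊n / p^k⌋. For p = 47, n = 396, the terms are:
  ⌊396/47^1⌋ = ⌊396/47⌋ = 8
(the next term ⌊396/47^2⌋ = 0, terminating the sum). Summing: v_47(396!) = 8 = 8.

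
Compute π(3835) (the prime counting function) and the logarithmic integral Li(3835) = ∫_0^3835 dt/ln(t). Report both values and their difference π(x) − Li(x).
π(3835) = 532;  Li(3835) ≈ 545.42;  π(x) − Li(x) ≈ -13.42.

Direct count of primes ≤ 3835 gives π(3835) = 532. Numerical evaluation of the logarithmic integral gives Li(3835) ≈ 545.42. The difference π(x) − Li(x) ≈ -13.42 is typically negative for small/moderate x (Li(x) overestimates), though Littlewood's theorem shows this sign changes infinitely often.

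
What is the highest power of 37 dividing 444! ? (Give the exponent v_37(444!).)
v_37(444!) = 12

Legendre's formula: v_p(n!) = Σ_{k ≥ 1} ⌊n / p^k⌋. For p = 37, n = 444, the terms are:
  ⌊444/37^1⌋ = ⌊444/37⌋ = 12
(the next term ⌊444/37^2⌋ = 0, terminating the sum). Summing: v_37(444!) = 12 = 12.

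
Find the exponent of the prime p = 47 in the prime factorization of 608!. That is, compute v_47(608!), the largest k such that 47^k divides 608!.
v_47(608!) = 12

Legendre's formula: v_p(n!) = Σ_{k ≥ 1} ⌊n / p^k⌋. For p = 47, n = 608, the terms are:
  ⌊608/47^1⌋ = ⌊608/47⌋ = 12
(the next term ⌊608/47^2⌋ = 0, terminating the sum). Summing: v_47(608!) = 12 = 12.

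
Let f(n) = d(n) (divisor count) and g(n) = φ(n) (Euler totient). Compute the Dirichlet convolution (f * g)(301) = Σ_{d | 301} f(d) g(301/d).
(d * φ)(301) = 352

Divisors of 301: [1, 7, 43, 301]. For each d | 301:
  d = 1: d(1) · φ(301/1) = 1 · 252 = 252
  d = 7: d(7) · φ(301/7) = 2 · 42 = 84
  d = 43: d(43) · φ(301/43) = 2 · 6 = 12
  d = 301: d(301) · φ(301/301) = 4 · 1 = 4
Summing: (d * φ)(301) = 252 + 84 + 12 + 4 = 352.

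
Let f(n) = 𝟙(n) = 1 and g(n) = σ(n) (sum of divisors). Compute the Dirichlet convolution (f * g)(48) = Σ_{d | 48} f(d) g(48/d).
(𝟙 * σ)(48) = 285

Divisors of 48: [1, 2, 3, 4, 6, 8, 12, 16, 24, 48]. For each d | 48:
  d = 1: 𝟙(1) · σ(48/1) = 1 · 124 = 124
  d = 2: 𝟙(2) · σ(48/2) = 1 · 60 = 60
  d = 3: 𝟙(3) · σ(48/3) = 1 · 31 = 31
  d = 4: 𝟙(4) · σ(48/4) = 1 · 28 = 28
  d = 6: 𝟙(6) · σ(48/6) = 1 · 15 = 15
  d = 8: 𝟙(8) · σ(48/8) = 1 · 12 = 12
  d = 12: 𝟙(12) · σ(48/12) = 1 · 7 = 7
  d = 16: 𝟙(16) · σ(48/16) = 1 · 4 = 4
  d = 24: 𝟙(24) · σ(48/24) = 1 · 3 = 3
  d = 48: 𝟙(48) · σ(48/48) = 1 · 1 = 1
Summing: (𝟙 * σ)(48) = 124 + 60 + 31 + 28 + 15 + 12 + 7 + 4 + 3 + 1 = 285.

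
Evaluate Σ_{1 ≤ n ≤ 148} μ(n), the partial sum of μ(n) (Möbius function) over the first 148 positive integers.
Σ_{n ≤ 148} μ(n) = 1

Compute μ(n) for each 1 ≤ n ≤ 148: μ(1) = 1, μ(2) = -1, μ(3) = -1, μ(4) = 0, μ(5) = -1, μ(6) = 1, μ(7) = -1, μ(8) = 0, μ(9) = 0, μ(10) = 1, μ(11) = -1, μ(12) = 0, μ(13) = -1, μ(14) = 1, μ(15) = 1, μ(16) = 0, μ(17) = -1, μ(18) = 0, μ(19) = -1, μ(20) = 0, μ(21) = 1, μ(22) = 1, μ(23) = -1, μ(24) = 0, μ(25) = 0, μ(26) = 1, μ(27) = 0, μ(28) = 0, μ(29) = -1, μ(30) = -1, μ(31) = -1, μ(32) = 0, μ(33) = 1, μ(34) = 1, μ(35) = 1, μ(36) = 0, μ(37) = -1, μ(38) = 1, μ(39) = 1, μ(40) = 0, μ(41) = -1, μ(42) = -1, μ(43) = -1, μ(44) = 0, μ(45) = 0, μ(46) = 1, μ(47) = -1, μ(48) = 0, μ(49) = 0, μ(50) = 0, μ(51) = 1, μ(52) = 0, μ(53) = -1, μ(54) = 0, μ(55) = 1, μ(56) = 0, μ(57) = 1, μ(58) = 1, μ(59) = -1, μ(60) = 0, μ(61) = -1, μ(62) = 1, μ(63) = 0, μ(64) = 0, μ(65) = 1, μ(66) = -1, μ(67) = -1, μ(68) = 0, μ(69) = 1, μ(70) = -1, μ(71) = -1, μ(72) = 0, μ(73) = -1, μ(74) = 1, μ(75) = 0, μ(76) = 0, μ(77) = 1, μ(78) = -1, μ(79) = -1, μ(80) = 0, μ(81) = 0, μ(82) = 1, μ(83) = -1, μ(84) = 0, μ(85) = 1, μ(86) = 1, μ(87) = 1, μ(88) = 0, μ(89) = -1, μ(90) = 0, μ(91) = 1, μ(92) = 0, μ(93) = 1, μ(94) = 1, μ(95) = 1, μ(96) = 0, μ(97) = -1, μ(98) = 0, μ(99) = 0, μ(100) = 0, μ(101) = -1, μ(102) = -1, μ(103) = -1, μ(104) = 0, μ(105) = -1, μ(106) = 1, μ(107) = -1, μ(108) = 0, μ(109) = -1, μ(110) = -1, μ(111) = 1, μ(112) = 0, μ(113) = -1, μ(114) = -1, μ(115) = 1, μ(116) = 0, μ(117) = 0, μ(118) = 1, μ(119) = 1, μ(120) = 0, μ(121) = 0, μ(122) = 1, μ(123) = 1, μ(124) = 0, μ(125) = 0, μ(126) = 0, μ(127) = -1, μ(128) = 0, μ(129) = 1, μ(130) = -1, μ(131) = -1, μ(132) = 0, μ(133) = 1, μ(134) = 1, μ(135) = 0, μ(136) = 0, μ(137) = -1, μ(138) = -1, μ(139) = -1, μ(140) = 0, μ(141) = 1, μ(142) = 1, μ(143) = 1, μ(144) = 0, μ(145) = 1, μ(146) = 1, μ(147) = 0, μ(148) = 0. Summing all 148 values: 1. (Mertens function M(x) = Σ_{n ≤ x} μ(n); on average M(x) should be small (PNT ⟺ M(x) = o(x)).)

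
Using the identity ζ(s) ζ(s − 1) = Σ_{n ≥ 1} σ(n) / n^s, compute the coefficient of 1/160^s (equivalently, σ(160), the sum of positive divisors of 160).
σ(160) = 378

In the product (Σ m^0/m^s)(Σ k / k^s) = Σ (Σ_{d | n} d) / n^s, the coefficient of 1/n^s is σ(n) = Σ_{d | n} d. For n = 160, divisors are [1, 2, 4, 5, 8, 10, 16, 20, 32, 40, 80, 160]; summing: σ(160) = 378.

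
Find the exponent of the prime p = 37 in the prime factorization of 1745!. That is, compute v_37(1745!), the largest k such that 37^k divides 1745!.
v_37(1745!) = 48

Legendre's formula: v_p(n!) = Σ_{k ≥ 1} ⌊n / p^k⌋. For p = 37, n = 1745, the terms are:
  ⌊1745/37^1⌋ = ⌊1745/37⌋ = 47
  ⌊1745/37^2⌋ = ⌊1745/1369⌋ = 1
(the next term ⌊1745/37^3⌋ = 0, terminating the sum). Summing: v_37(1745!) = 47 + 1 = 48.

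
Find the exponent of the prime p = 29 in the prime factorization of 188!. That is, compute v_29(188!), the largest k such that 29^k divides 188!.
v_29(188!) = 6

Legendre's formula: v_p(n!) = Σ_{k ≥ 1} ⌊n / p^k⌋. For p = 29, n = 188, the terms are:
  ⌊188/29^1⌋ = ⌊188/29⌋ = 6
(the next term ⌊188/29^2⌋ = 0, terminating the sum). Summing: v_29(188!) = 6 = 6.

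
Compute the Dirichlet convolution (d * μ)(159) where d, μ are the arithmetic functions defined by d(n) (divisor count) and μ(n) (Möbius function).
(d * μ)(159) = 1

Divisors of 159: [1, 3, 53, 159]. For each d | 159:
  d = 1: d(1) · μ(159/1) = 1 · 1 = 1
  d = 3: d(3) · μ(159/3) = 2 · -1 = -2
  d = 53: d(53) · μ(159/53) = 2 · -1 = -2
  d = 159: d(159) · μ(159/159) = 4 · 1 = 4
Summing: (d * μ)(159) = 1 + -2 + -2 + 4 = 1.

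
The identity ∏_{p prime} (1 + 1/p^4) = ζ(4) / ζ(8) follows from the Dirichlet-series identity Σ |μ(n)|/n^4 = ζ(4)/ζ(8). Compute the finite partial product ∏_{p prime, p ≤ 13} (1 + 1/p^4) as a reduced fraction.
∏ = 54787204936389122/50827803952550625

The primes p ≤ 13 are [2, 3, 5, 7, 11, 13]. For each, (1 + 1/p^4) = (p^4 + 1)/p^4. Multiplying these fractions over p ∈ [2, 3, 5, 7, 11, 13] gives 54787204936389122/50827803952550625. (In the limit P → ∞ this tends to ζ(4)/ζ(8).)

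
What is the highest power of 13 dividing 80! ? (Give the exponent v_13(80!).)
v_13(80!) = 6

Legendre's formula: v_p(n!) = Σ_{k ≥ 1} ⌊n / p^k⌋. For p = 13, n = 80, the terms are:
  ⌊80/13^1⌋ = ⌊80/13⌋ = 6
(the next term ⌊80/13^2⌋ = 0, terminating the sum). Summing: v_13(80!) = 6 = 6.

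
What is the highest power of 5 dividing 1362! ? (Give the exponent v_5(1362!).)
v_5(1362!) = 338

Legendre's formula: v_p(n!) = Σ_{k ≥ 1} ⌊n / p^k⌋. For p = 5, n = 1362, the terms are:
  ⌊1362/5^1⌋ = ⌊1362/5⌋ = 272
  ⌊1362/5^2⌋ = ⌊1362/25⌋ = 54
  ⌊1362/5^3⌋ = ⌊1362/125⌋ = 10
  ⌊1362/5^4⌋ = ⌊1362/625⌋ = 2
(the next term ⌊1362/5^5⌋ = 0, terminating the sum). Summing: v_5(1362!) = 272 + 54 + 10 + 2 = 338.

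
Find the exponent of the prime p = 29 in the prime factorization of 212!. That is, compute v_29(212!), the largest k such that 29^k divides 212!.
v_29(212!) = 7

Legendre's formula: v_p(n!) = Σ_{k ≥ 1} ⌊n / p^k⌋. For p = 29, n = 212, the terms are:
  ⌊212/29^1⌋ = ⌊212/29⌋ = 7
(the next term ⌊212/29^2⌋ = 0, terminating the sum). Summing: v_29(212!) = 7 = 7.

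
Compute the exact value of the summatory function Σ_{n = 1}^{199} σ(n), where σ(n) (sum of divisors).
Σ_{n ≤ 199} σ(n) = 32579

Compute σ(n) for each 1 ≤ n ≤ 199: σ(1) = 1, σ(2) = 3, σ(3) = 4, σ(4) = 7, σ(5) = 6, σ(6) = 12, σ(7) = 8, σ(8) = 15, σ(9) = 13, σ(10) = 18, σ(11) = 12, σ(12) = 28, σ(13) = 14, σ(14) = 24, σ(15) = 24, σ(16) = 31, σ(17) = 18, σ(18) = 39, σ(19) = 20, σ(20) = 42, σ(21) = 32, σ(22) = 36, σ(23) = 24, σ(24) = 60, σ(25) = 31, σ(26) = 42, σ(27) = 40, σ(28) = 56, σ(29) = 30, σ(30) = 72, σ(31) = 32, σ(32) = 63, σ(33) = 48, σ(34) = 54, σ(35) = 48, σ(36) = 91, σ(37) = 38, σ(38) = 60, σ(39) = 56, σ(40) = 90, σ(41) = 42, σ(42) = 96, σ(43) = 44, σ(44) = 84, σ(45) = 78, σ(46) = 72, σ(47) = 48, σ(48) = 124, σ(49) = 57, σ(50) = 93, σ(51) = 72, σ(52) = 98, σ(53) = 54, σ(54) = 120, σ(55) = 72, σ(56) = 120, σ(57) = 80, σ(58) = 90, σ(59) = 60, σ(60) = 168, σ(61) = 62, σ(62) = 96, σ(63) = 104, σ(64) = 127, σ(65) = 84, σ(66) = 144, σ(67) = 68, σ(68) = 126, σ(69) = 96, σ(70) = 144, σ(71) = 72, σ(72) = 195, σ(73) = 74, σ(74) = 114, σ(75) = 124, σ(76) = 140, σ(77) = 96, σ(78) = 168, σ(79) = 80, σ(80) = 186, σ(81) = 121, σ(82) = 126, σ(83) = 84, σ(84) = 224, σ(85) = 108, σ(86) = 132, σ(87) = 120, σ(88) = 180, σ(89) = 90, σ(90) = 234, σ(91) = 112, σ(92) = 168, σ(93) = 128, σ(94) = 144, σ(95) = 120, σ(96) = 252, σ(97) = 98, σ(98) = 171, σ(99) = 156, σ(100) = 217, σ(101) = 102, σ(102) = 216, σ(103) = 104, σ(104) = 210, σ(105) = 192, σ(106) = 162, σ(107) = 108, σ(108) = 280, σ(109) = 110, σ(110) = 216, σ(111) = 152, σ(112) = 248, σ(113) = 114, σ(114) = 240, σ(115) = 144, σ(116) = 210, σ(117) = 182, σ(118) = 180, σ(119) = 144, σ(120) = 360, σ(121) = 133, σ(122) = 186, σ(123) = 168, σ(124) = 224, σ(125) = 156, σ(126) = 312, σ(127) = 128, σ(128) = 255, σ(129) = 176, σ(130) = 252, σ(131) = 132, σ(132) = 336, σ(133) = 160, σ(134) = 204, σ(135) = 240, σ(136) = 270, σ(137) = 138, σ(138) = 288, σ(139) = 140, σ(140) = 336, σ(141) = 192, σ(142) = 216, σ(143) = 168, σ(144) = 403, σ(145) = 180, σ(146) = 222, σ(147) = 228, σ(148) = 266, σ(149) = 150, σ(150) = 372, σ(151) = 152, σ(152) = 300, σ(153) = 234, σ(154) = 288, σ(155) = 192, σ(156) = 392, σ(157) = 158, σ(158) = 240, σ(159) = 216, σ(160) = 378, σ(161) = 192, σ(162) = 363, σ(163) = 164, σ(164) = 294, σ(165) = 288, σ(166) = 252, σ(167) = 168, σ(168) = 480, σ(169) = 183, σ(170) = 324, σ(171) = 260, σ(172) = 308, σ(173) = 174, σ(174) = 360, σ(175) = 248, σ(176) = 372, σ(177) = 240, σ(178) = 270, σ(179) = 180, σ(180) = 546, σ(181) = 182, σ(182) = 336, σ(183) = 248, σ(184) = 360, σ(185) = 228, σ(186) = 384, σ(187) = 216, σ(188) = 336, σ(189) = 320, σ(190) = 360, σ(191) = 192, σ(192) = 508, σ(193) = 194, σ(194) = 294, σ(195) = 336, σ(196) = 399, σ(197) = 198, σ(198) = 468, σ(199) = 200. Summing all 199 values: 32579. (Average order: Σ_{n ≤ x} σ(n) ~ (π²/12) x². For x = 199, (π²/12)·199² ≈ 32570.52.)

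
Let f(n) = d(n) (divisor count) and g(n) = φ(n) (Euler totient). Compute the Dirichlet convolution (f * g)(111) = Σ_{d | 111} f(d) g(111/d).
(d * φ)(111) = 152

Divisors of 111: [1, 3, 37, 111]. For each d | 111:
  d = 1: d(1) · φ(111/1) = 1 · 72 = 72
  d = 3: d(3) · φ(111/3) = 2 · 36 = 72
  d = 37: d(37) · φ(111/37) = 2 · 2 = 4
  d = 111: d(111) · φ(111/111) = 4 · 1 = 4
Summing: (d * φ)(111) = 72 + 72 + 4 + 4 = 152.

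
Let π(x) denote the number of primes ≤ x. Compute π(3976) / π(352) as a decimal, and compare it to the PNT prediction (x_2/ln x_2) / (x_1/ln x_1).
π(3976)/π(352) = 549/70 ≈ 7.8429;  PNT prediction ≈ 7.9913.

π(352) = 70 and π(3976) = 549, so π(3976)/π(352) ≈ 7.8429. The PNT-predicted ratio is (3976/ln(3976)) / (352/ln(352)) ≈ 7.9913. The two agree to within a few percent, as expected.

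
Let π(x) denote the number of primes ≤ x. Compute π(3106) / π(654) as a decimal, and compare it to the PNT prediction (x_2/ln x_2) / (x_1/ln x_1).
π(3106)/π(654) = 442/119 ≈ 3.7143;  PNT prediction ≈ 3.8291.

π(654) = 119 and π(3106) = 442, so π(3106)/π(654) ≈ 3.7143. The PNT-predicted ratio is (3106/ln(3106)) / (654/ln(654)) ≈ 3.8291. The two agree to within a few percent, as expected.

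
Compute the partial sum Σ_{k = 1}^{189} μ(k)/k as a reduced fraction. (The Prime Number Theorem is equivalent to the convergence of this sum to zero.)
Σ μ(k)/k = -27041902300620416603296223594221152327628829604011718275600551594065857/5397346292805549782720214077673687806275517530364350655459511599582614290

Values of μ(k) for 1 ≤ k ≤ 189: μ(1) = 1, μ(2) = -1, μ(3) = -1, μ(5) = -1, μ(6) = 1, μ(7) = -1, μ(10) = 1, μ(11) = -1, μ(13) = -1, μ(14) = 1, μ(15) = 1, μ(17) = -1, μ(19) = -1, μ(21) = 1, μ(22) = 1, μ(23) = -1, μ(26) = 1, μ(29) = -1, μ(30) = -1, μ(31) = -1, μ(33) = 1, μ(34) = 1, μ(35) = 1, μ(37) = -1, μ(38) = 1, μ(39) = 1, μ(41) = -1, μ(42) = -1, μ(43) = -1, μ(46) = 1, μ(47) = -1, μ(51) = 1, μ(53) = -1, μ(55) = 1, μ(57) = 1, μ(58) = 1, μ(59) = -1, μ(61) = -1, μ(62) = 1, μ(65) = 1, μ(66) = -1, μ(67) = -1, μ(69) = 1, μ(70) = -1, μ(71) = -1, μ(73) = -1, μ(74) = 1, μ(77) = 1, μ(78) = -1, μ(79) = -1, μ(82) = 1, μ(83) = -1, μ(85) = 1, μ(86) = 1, μ(87) = 1, μ(89) = -1, μ(91) = 1, μ(93) = 1, μ(94) = 1, μ(95) = 1, μ(97) = -1, μ(101) = -1, μ(102) = -1, μ(103) = -1, μ(105) = -1, μ(106) = 1, μ(107) = -1, μ(109) = -1, μ(110) = -1, μ(111) = 1, μ(113) = -1, μ(114) = -1, μ(115) = 1, μ(118) = 1, μ(119) = 1, μ(122) = 1, μ(123) = 1, μ(127) = -1, μ(129) = 1, μ(130) = -1, μ(131) = -1, μ(133) = 1, μ(134) = 1, μ(137) = -1, μ(138) = -1, μ(139) = -1, μ(141) = 1, μ(142) = 1, μ(143) = 1, μ(145) = 1, μ(146) = 1, μ(149) = -1, μ(151) = -1, μ(154) = -1, μ(155) = 1, μ(157) = -1, μ(158) = 1, μ(159) = 1, μ(161) = 1, μ(163) = -1, μ(165) = -1, μ(166) = 1, μ(167) = -1, μ(170) = -1, μ(173) = -1, μ(174) = -1, μ(177) = 1, μ(178) = 1, μ(179) = -1, μ(181) = -1, μ(182) = -1, μ(183) = 1, μ(185) = 1, μ(186) = -1, μ(187) = 1, with μ = 0 on non-squarefree integers. Summing μ(k)/k for k where μ(k) ≠ 0 gives -27041902300620416603296223594221152327628829604011718275600551594065857/5397346292805549782720214077673687806275517530364350655459511599582614290 ≈ -0.0050. (PNT ⟺ this sum → 0 as n → ∞.)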